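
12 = 12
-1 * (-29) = 29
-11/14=-0.79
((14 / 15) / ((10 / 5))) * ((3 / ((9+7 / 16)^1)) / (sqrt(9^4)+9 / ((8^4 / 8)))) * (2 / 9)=114688 / 281863395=0.00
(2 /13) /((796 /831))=0.16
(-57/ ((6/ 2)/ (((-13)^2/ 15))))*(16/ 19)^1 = -2704/ 15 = -180.27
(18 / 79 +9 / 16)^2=998001 / 1597696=0.62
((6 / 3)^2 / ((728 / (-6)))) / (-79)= 3 / 7189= 0.00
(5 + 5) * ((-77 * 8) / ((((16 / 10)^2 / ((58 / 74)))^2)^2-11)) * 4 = -972511375000000 / 4057729409843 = -239.67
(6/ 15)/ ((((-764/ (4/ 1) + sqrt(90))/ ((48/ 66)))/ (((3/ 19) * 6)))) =-55008/ 38028595 - 864 * sqrt(10)/ 38028595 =-0.00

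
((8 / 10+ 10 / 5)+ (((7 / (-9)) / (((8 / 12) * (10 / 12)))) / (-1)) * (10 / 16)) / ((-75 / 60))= -147 / 50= -2.94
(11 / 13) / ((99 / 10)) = 10 / 117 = 0.09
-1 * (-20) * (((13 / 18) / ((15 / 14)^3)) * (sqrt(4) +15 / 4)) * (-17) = -6973876 / 6075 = -1147.96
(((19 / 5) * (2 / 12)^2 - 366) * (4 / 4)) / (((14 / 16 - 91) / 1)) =131722 / 32445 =4.06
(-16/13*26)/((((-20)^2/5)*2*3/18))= -6/5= -1.20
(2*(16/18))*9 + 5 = 21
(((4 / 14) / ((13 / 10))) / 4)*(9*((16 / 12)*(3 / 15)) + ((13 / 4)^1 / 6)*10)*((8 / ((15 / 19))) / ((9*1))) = 2546 / 5265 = 0.48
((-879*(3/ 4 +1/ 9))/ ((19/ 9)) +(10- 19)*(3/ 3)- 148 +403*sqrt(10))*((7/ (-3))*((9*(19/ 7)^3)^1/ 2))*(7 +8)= 636495345/ 392- 124387965*sqrt(10)/ 98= -2390055.58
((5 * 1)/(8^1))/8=5/64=0.08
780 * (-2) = -1560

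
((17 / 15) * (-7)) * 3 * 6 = -714 / 5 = -142.80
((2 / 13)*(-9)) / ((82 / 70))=-630 / 533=-1.18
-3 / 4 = -0.75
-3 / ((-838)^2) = -3 / 702244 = -0.00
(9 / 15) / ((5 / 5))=3 / 5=0.60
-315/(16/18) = -2835/8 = -354.38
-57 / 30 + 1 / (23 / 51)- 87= -86.68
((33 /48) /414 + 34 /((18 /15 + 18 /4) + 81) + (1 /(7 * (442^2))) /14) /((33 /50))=156075961175 /261568170864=0.60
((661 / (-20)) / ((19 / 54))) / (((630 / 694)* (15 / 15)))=-688101 / 6650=-103.47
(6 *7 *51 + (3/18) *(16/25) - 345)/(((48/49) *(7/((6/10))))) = 943481/6000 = 157.25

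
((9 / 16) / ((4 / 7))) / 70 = 9 / 640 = 0.01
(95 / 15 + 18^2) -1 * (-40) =1111 / 3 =370.33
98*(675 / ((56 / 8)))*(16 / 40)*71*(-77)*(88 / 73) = -1818542880 / 73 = -24911546.30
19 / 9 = 2.11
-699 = -699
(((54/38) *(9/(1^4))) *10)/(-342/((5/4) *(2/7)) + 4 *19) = -6075/41876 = -0.15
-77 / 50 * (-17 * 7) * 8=36652 / 25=1466.08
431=431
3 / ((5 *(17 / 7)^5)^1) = 50421 / 7099285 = 0.01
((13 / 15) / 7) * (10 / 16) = 0.08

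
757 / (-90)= -757 / 90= -8.41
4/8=1/2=0.50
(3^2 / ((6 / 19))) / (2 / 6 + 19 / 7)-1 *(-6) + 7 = 2861 / 128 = 22.35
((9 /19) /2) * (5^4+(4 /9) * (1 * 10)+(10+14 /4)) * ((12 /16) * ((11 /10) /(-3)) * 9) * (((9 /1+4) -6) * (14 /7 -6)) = 8020089 /760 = 10552.75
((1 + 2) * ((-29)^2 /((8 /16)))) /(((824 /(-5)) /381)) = -4806315 /412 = -11665.81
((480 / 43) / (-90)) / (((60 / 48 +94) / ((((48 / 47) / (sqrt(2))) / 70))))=-256 * sqrt(2) / 26950035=-0.00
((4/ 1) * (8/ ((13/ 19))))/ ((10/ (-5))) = -304/ 13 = -23.38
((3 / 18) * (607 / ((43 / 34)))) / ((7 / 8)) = 82552 / 903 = 91.42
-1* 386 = -386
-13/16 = -0.81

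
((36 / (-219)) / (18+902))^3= -27 / 4733169839000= -0.00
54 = 54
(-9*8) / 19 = -72 / 19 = -3.79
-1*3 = -3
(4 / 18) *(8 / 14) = 8 / 63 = 0.13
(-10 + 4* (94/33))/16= 23/264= 0.09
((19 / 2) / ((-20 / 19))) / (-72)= 361 / 2880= 0.13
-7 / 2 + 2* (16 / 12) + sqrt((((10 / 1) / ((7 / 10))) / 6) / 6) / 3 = -5 / 6 + 5* sqrt(7) / 63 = -0.62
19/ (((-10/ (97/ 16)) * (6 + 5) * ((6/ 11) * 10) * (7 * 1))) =-1843/ 67200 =-0.03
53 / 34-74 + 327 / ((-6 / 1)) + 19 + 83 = -424 / 17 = -24.94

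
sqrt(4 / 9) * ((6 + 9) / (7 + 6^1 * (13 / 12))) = 20 / 27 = 0.74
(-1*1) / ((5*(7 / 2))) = -2 / 35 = -0.06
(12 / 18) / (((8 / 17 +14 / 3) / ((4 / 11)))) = 68 / 1441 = 0.05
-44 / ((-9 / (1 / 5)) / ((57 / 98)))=418 / 735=0.57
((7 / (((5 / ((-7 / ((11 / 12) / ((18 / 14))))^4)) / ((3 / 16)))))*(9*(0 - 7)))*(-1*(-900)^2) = 1822425980256000 / 14641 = 124474146592.17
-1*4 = -4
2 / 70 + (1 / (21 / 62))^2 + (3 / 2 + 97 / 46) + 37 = 2502979 / 50715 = 49.35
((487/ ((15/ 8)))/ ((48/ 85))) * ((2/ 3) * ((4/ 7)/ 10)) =16558/ 945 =17.52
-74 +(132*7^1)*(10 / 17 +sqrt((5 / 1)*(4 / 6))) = 2156.51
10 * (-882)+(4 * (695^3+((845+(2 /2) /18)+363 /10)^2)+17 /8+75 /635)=2769070775005919 /2057400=1345907832.70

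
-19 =-19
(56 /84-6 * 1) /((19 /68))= -1088 /57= -19.09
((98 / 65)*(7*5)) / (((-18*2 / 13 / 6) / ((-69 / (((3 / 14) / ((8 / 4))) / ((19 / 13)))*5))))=20984740 / 39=538070.26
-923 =-923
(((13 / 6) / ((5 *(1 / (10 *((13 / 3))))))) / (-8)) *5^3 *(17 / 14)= -359125 / 1008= -356.27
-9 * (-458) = 4122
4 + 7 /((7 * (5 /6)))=26 /5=5.20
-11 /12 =-0.92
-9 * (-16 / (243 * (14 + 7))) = 16 / 567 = 0.03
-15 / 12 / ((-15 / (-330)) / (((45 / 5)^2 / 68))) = -4455 / 136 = -32.76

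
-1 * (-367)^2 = -134689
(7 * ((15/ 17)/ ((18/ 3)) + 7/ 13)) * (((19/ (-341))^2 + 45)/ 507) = 1849867621/ 4342979069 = 0.43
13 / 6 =2.17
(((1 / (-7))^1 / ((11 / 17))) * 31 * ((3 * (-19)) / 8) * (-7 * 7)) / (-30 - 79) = 210273 / 9592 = 21.92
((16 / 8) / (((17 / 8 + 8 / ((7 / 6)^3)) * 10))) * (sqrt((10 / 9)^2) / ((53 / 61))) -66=-618443942 / 9375435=-65.96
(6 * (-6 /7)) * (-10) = 360 /7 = 51.43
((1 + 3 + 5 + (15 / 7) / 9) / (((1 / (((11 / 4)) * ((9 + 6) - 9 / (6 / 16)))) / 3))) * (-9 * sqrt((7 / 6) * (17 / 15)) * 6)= 86427 * sqrt(1190) / 70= 42591.69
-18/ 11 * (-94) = 1692/ 11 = 153.82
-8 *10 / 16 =-5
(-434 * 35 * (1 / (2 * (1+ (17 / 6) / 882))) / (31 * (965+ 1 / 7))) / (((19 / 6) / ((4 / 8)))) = -0.04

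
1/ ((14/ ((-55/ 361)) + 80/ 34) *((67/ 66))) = -10285/ 934851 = -0.01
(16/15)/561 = 16/8415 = 0.00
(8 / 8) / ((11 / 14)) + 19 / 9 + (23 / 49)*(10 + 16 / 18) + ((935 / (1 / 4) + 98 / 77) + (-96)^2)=1283611 / 99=12965.77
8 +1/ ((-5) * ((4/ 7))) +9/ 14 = 1161/ 140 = 8.29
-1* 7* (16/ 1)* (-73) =8176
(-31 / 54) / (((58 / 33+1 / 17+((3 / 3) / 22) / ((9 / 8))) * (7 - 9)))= 5797 / 37500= 0.15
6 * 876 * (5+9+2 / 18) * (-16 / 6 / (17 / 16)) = -9493504 / 51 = -186147.14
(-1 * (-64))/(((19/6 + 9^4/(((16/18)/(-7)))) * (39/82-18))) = 41984/593937487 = 0.00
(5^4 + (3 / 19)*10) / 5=2381 / 19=125.32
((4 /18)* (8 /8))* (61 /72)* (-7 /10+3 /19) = -6283 /61560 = -0.10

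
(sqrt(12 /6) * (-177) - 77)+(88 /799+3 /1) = -177 * sqrt(2) - 59038 /799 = -324.21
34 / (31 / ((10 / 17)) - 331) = -340 / 2783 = -0.12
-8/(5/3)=-24/5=-4.80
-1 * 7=-7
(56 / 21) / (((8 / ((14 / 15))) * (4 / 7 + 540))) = 49 / 85140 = 0.00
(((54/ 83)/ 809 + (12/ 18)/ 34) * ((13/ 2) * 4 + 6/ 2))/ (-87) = -69901/ 10273491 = -0.01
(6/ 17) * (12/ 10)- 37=-3109/ 85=-36.58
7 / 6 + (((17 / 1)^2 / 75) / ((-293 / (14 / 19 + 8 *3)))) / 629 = 2402023 / 2059790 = 1.17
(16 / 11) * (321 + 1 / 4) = 5140 / 11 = 467.27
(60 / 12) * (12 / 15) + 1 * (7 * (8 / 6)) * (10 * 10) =2812 / 3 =937.33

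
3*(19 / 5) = 57 / 5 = 11.40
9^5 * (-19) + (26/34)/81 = -1544898974/1377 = -1121930.99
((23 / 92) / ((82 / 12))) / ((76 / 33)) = 99 / 6232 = 0.02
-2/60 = -1/30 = -0.03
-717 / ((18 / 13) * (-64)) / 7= 3107 / 2688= 1.16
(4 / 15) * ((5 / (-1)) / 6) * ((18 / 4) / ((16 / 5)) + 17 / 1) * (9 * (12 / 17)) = -1767 / 68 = -25.99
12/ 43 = 0.28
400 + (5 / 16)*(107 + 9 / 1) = 1745 / 4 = 436.25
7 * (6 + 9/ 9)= 49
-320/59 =-5.42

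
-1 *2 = -2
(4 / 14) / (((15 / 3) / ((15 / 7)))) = 6 / 49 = 0.12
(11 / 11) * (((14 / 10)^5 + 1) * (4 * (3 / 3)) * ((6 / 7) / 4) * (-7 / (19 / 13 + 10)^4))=-3415667112 / 1540263753125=-0.00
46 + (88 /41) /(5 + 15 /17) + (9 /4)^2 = 843409 /16400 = 51.43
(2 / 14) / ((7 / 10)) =10 / 49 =0.20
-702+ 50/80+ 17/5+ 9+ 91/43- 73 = -1306957/1720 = -759.86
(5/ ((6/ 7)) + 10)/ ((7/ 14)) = 95/ 3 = 31.67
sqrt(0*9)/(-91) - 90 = -90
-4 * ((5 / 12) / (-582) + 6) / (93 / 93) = -41899 / 1746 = -24.00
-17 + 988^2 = 976127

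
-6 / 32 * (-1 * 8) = 3 / 2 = 1.50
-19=-19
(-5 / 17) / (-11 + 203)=-5 / 3264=-0.00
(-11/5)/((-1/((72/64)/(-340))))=-99/13600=-0.01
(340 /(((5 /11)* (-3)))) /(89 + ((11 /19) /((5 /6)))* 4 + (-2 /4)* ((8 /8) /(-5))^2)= -710600 /261513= -2.72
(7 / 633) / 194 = 7 / 122802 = 0.00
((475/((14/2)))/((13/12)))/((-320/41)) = -11685/1456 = -8.03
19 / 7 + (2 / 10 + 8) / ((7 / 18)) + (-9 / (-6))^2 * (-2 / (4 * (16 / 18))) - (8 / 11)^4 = 104265531 / 4685120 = 22.25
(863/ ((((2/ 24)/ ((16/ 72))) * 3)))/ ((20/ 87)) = 50054/ 15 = 3336.93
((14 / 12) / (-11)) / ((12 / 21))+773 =204023 / 264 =772.81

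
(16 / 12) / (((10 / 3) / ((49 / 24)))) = 49 / 60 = 0.82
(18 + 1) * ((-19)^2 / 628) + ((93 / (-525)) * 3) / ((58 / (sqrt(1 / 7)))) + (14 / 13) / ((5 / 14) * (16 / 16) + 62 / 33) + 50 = 517842015 / 8433412 - 93 * sqrt(7) / 71050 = 61.40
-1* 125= -125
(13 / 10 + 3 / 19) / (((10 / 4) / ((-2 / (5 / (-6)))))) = 1.40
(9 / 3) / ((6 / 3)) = 3 / 2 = 1.50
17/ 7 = 2.43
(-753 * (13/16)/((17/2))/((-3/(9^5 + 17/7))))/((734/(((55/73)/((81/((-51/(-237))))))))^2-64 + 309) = 8670214374250/822924706428920543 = 0.00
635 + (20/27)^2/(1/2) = 463715/729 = 636.10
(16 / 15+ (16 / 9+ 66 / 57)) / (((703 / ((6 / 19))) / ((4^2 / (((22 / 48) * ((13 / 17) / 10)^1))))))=29785088 / 36290969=0.82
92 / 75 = 1.23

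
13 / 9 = 1.44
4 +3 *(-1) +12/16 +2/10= 39/20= 1.95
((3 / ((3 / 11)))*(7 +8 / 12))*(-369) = -31119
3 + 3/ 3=4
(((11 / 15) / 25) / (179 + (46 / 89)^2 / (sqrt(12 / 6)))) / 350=123539472529 / 263854750051331250-46092299 * sqrt(2) / 131927375025665625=0.00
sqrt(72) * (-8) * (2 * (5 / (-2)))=240 * sqrt(2)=339.41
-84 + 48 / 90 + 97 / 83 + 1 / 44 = -82.28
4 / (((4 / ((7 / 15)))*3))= 7 / 45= 0.16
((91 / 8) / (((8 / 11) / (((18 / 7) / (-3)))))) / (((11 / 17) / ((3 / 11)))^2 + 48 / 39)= -14505777 / 7422368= -1.95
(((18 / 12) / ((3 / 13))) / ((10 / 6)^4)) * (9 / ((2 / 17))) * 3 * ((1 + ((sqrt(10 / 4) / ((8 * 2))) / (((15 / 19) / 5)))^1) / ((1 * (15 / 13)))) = 13264641 * sqrt(10) / 400000 + 2094417 / 12500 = 272.42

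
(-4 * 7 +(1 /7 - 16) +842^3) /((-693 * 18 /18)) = -4178633509 /4851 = -861396.31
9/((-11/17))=-153/11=-13.91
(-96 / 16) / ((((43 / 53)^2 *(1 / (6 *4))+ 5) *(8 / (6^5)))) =-393170112 / 338929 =-1160.04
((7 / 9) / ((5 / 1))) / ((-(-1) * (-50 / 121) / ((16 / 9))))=-6776 / 10125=-0.67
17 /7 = 2.43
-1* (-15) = 15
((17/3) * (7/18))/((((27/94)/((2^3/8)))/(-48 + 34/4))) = -441847/1458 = -303.05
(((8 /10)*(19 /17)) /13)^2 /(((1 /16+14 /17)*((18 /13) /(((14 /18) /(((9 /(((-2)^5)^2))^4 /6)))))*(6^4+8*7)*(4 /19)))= 422326814275272704 /39862986400575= 10594.46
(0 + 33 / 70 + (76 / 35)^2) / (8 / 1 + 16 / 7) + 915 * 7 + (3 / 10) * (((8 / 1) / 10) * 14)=161503379 / 25200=6408.86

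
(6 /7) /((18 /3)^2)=0.02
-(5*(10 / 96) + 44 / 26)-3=-5.21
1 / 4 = 0.25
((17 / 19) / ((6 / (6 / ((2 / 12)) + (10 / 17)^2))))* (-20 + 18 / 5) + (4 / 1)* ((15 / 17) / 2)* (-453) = -4303814 / 4845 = -888.30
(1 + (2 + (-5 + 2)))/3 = 0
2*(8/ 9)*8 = 128/ 9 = 14.22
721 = 721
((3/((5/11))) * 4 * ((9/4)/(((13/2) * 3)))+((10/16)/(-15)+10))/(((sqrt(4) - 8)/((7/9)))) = -142009/84240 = -1.69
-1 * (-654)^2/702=-23762/39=-609.28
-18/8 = -9/4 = -2.25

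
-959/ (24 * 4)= -959/ 96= -9.99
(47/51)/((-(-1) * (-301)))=-0.00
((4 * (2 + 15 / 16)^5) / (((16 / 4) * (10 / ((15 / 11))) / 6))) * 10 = 10320525315 / 5767168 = 1789.53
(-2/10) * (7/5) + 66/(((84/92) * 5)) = 2481/175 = 14.18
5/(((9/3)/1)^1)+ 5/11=70/33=2.12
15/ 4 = 3.75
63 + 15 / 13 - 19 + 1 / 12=7057 / 156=45.24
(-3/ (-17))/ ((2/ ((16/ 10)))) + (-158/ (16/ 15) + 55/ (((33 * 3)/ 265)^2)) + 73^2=3377839081/ 605880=5575.10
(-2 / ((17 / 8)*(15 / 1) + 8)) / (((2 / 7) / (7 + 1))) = -448 / 319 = -1.40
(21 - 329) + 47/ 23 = -7037/ 23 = -305.96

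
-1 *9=-9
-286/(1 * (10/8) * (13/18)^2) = -28512/65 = -438.65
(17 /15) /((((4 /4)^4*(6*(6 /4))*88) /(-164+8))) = -221 /990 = -0.22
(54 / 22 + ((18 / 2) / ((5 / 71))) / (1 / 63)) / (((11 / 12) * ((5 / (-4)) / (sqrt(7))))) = -18596.51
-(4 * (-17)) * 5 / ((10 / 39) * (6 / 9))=1989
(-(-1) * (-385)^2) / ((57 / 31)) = 4594975 / 57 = 80613.60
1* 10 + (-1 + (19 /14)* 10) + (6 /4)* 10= 263 /7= 37.57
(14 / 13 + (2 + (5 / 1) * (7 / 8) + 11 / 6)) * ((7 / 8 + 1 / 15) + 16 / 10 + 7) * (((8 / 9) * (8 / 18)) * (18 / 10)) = 663413 / 10530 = 63.00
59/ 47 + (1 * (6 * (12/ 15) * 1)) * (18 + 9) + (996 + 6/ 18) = 794668/ 705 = 1127.19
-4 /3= -1.33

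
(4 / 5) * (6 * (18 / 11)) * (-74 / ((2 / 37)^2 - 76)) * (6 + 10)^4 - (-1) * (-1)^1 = 39835060621 / 79475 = 501227.56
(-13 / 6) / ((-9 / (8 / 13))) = 4 / 27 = 0.15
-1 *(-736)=736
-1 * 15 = -15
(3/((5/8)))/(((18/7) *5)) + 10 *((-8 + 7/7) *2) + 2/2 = -10397/75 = -138.63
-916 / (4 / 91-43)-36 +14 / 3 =-13042 / 1303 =-10.01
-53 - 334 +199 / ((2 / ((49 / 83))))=-54491 / 166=-328.26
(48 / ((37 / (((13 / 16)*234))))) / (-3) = -3042 / 37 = -82.22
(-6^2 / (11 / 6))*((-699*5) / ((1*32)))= 94365 / 44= 2144.66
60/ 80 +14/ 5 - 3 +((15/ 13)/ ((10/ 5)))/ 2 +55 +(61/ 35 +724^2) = 477052559/ 910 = 524233.58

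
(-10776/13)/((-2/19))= 102372/13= 7874.77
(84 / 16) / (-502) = -21 / 2008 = -0.01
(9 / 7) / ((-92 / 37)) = -333 / 644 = -0.52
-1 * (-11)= 11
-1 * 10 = -10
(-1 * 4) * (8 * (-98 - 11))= 3488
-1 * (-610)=610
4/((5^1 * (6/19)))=38/15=2.53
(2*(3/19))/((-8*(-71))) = 3/5396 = 0.00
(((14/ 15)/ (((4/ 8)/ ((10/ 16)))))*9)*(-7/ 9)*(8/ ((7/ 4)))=-112/ 3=-37.33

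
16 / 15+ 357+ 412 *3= 23911 / 15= 1594.07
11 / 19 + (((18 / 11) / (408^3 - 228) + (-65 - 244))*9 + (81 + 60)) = -6244285382933 / 2365778426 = -2639.42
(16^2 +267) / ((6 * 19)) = 523 / 114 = 4.59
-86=-86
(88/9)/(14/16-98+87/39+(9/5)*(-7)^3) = -45760/3333537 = -0.01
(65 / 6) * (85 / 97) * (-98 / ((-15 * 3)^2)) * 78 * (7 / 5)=-1970878 / 39285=-50.17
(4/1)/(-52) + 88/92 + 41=12522/299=41.88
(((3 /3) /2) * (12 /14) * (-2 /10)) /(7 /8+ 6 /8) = -24 /455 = -0.05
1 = 1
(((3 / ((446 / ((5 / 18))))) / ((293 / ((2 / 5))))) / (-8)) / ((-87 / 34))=17 / 136427832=0.00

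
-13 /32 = -0.41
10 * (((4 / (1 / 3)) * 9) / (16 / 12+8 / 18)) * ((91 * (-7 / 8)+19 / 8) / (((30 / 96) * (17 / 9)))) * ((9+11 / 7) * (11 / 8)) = -275043681 / 238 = -1155645.72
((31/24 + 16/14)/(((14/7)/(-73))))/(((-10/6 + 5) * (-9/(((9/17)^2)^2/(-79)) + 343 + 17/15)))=-53217/18755296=-0.00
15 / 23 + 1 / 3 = 68 / 69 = 0.99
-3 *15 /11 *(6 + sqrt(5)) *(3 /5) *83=-13446 /11 - 2241 *sqrt(5) /11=-1677.91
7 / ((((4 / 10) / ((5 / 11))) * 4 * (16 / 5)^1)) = 875 / 1408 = 0.62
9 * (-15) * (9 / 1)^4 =-885735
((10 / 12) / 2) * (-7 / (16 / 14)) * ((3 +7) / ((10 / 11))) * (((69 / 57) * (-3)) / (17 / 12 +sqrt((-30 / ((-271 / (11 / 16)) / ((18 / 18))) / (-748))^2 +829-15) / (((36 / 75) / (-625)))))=-17847805937500 * sqrt(17691342321889) / 27354777313401069641953-2862740097472640 / 27354777313401069641953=-0.00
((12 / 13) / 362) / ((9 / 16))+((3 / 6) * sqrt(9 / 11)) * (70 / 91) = 32 / 7059+15 * sqrt(11) / 143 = 0.35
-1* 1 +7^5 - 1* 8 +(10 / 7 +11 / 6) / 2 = 1411169 / 84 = 16799.63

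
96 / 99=32 / 33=0.97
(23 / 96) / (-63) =-23 / 6048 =-0.00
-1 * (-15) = 15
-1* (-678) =678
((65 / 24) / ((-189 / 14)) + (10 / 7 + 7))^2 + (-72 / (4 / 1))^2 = 391.70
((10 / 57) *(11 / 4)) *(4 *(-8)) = -880 / 57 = -15.44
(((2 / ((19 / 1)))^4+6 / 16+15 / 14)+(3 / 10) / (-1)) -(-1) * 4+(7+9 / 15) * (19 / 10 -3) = -586291779 / 182449400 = -3.21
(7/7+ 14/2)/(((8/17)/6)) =102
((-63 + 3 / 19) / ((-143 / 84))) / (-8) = -12537 / 2717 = -4.61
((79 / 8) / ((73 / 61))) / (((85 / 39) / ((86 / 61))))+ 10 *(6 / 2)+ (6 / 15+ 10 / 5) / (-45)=13136389 / 372300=35.28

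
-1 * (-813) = 813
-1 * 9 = -9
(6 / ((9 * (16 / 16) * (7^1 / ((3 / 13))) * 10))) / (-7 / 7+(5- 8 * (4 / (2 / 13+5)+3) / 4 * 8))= -67 / 1719900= -0.00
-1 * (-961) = 961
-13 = -13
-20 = -20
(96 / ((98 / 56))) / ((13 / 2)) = 768 / 91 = 8.44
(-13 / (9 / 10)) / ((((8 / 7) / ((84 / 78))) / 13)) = -3185 / 18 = -176.94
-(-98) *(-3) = -294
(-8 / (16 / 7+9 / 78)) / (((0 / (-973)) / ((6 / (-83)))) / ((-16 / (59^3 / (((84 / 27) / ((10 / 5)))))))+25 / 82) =-119392 / 10925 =-10.93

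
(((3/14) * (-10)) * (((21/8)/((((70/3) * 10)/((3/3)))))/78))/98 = -9/2853760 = -0.00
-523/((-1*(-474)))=-523/474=-1.10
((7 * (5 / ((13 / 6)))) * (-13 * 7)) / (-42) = 35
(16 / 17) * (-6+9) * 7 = 336 / 17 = 19.76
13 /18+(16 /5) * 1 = 353 /90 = 3.92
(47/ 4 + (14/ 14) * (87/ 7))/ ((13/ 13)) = 24.18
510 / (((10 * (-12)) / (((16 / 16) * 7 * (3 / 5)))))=-357 / 20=-17.85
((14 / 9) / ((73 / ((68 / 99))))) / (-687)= -952 / 44684541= -0.00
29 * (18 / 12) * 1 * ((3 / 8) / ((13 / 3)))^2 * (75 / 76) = 528525 / 1644032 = 0.32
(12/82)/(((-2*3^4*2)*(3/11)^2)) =-121/19926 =-0.01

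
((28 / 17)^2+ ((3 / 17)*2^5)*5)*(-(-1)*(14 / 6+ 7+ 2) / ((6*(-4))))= -2236 / 153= -14.61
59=59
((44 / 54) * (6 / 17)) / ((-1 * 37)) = -44 / 5661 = -0.01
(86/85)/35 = 86/2975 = 0.03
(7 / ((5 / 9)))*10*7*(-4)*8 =-28224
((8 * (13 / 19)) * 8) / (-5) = -832 / 95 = -8.76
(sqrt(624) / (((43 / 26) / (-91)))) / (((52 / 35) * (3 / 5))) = -31850 * sqrt(39) / 129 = -1541.89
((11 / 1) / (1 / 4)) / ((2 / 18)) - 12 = 384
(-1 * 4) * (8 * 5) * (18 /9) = -320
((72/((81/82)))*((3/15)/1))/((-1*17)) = -656/765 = -0.86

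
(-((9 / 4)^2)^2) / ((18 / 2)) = -729 / 256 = -2.85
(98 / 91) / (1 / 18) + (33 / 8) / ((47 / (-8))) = 11415 / 611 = 18.68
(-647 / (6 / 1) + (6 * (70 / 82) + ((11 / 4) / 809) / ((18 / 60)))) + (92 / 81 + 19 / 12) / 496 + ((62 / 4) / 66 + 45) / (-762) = -765162932031539 / 7446556193472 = -102.75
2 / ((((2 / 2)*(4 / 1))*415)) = 1 / 830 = 0.00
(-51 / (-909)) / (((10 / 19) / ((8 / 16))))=323 / 6060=0.05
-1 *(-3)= 3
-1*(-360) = 360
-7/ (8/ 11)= -77/ 8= -9.62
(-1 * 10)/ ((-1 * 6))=5/ 3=1.67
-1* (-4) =4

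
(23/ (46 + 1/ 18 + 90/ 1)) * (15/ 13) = 6210/ 31837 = 0.20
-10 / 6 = -5 / 3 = -1.67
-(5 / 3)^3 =-125 / 27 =-4.63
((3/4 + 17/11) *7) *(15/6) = 3535/88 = 40.17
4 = 4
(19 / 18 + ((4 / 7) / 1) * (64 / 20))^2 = 3301489 / 396900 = 8.32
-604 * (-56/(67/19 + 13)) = 321328/157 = 2046.68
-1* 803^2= -644809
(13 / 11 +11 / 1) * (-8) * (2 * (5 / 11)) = -10720 / 121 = -88.60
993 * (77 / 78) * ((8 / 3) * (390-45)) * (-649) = -7608888980 / 13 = -585299152.31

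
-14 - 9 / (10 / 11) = -239 / 10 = -23.90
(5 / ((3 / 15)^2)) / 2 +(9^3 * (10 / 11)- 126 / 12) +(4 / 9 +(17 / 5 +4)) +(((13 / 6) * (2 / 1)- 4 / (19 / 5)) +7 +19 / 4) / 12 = 108921077 / 150480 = 723.82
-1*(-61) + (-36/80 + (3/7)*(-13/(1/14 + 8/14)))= 3113/60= 51.88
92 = 92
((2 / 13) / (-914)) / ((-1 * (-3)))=-1 / 17823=-0.00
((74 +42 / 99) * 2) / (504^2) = 0.00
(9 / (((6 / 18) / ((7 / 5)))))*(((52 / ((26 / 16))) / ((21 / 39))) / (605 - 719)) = -1872 / 95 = -19.71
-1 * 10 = -10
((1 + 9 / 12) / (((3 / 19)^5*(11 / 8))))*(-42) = -485315404 / 891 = -544686.20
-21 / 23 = -0.91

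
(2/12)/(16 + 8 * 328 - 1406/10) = 5/74982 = 0.00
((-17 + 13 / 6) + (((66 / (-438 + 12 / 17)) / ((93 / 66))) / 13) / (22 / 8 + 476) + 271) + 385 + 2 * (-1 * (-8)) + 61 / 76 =15938339973663 / 24223532060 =657.97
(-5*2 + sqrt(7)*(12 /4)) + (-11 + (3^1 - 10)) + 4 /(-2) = -30 + 3*sqrt(7) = -22.06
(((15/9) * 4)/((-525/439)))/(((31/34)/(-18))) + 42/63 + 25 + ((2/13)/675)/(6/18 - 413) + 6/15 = 53480884838/392894775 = 136.12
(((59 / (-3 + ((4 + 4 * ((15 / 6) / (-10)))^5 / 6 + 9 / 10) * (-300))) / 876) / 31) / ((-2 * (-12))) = -59 / 8096615712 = -0.00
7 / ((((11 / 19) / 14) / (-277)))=-515774 / 11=-46888.55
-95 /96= -0.99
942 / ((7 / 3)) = 2826 / 7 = 403.71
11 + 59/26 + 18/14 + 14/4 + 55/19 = 36222/1729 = 20.95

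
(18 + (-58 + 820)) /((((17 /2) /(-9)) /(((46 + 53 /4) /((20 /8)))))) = -332748 /17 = -19573.41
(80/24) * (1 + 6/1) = 70/3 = 23.33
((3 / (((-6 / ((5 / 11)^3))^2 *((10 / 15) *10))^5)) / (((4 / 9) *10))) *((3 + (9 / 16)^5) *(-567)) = -12034234464168548583984375 / 153486565539052170797353197517736613257412608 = -0.00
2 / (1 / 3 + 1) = 3 / 2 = 1.50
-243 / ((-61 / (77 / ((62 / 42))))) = 392931 / 1891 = 207.79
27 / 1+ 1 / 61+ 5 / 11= 18433 / 671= 27.47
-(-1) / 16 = 1 / 16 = 0.06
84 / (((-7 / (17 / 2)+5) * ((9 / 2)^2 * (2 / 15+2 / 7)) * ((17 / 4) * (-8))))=-490 / 7029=-0.07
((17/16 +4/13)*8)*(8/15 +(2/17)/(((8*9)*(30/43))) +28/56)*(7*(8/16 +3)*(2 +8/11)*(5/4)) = 442574125/466752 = 948.20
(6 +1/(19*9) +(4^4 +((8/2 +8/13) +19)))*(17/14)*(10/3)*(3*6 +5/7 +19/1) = 4749321280/108927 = 43600.96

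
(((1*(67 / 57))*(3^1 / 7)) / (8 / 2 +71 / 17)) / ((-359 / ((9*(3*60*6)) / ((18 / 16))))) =-9840960 / 6636833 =-1.48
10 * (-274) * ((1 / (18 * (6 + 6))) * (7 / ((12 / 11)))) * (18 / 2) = -52745 / 72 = -732.57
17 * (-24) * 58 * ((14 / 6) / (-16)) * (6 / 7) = 2958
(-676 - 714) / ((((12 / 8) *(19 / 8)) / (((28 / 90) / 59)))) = -62272 / 30267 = -2.06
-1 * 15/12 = -5/4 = -1.25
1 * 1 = 1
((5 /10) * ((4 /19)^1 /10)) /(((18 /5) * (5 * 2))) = 1 /3420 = 0.00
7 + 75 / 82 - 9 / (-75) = 16471 / 2050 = 8.03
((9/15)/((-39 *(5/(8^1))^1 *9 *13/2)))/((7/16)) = -256/266175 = -0.00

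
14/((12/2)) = 7/3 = 2.33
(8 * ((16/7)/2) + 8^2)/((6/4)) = 1024/21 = 48.76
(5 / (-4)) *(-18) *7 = 157.50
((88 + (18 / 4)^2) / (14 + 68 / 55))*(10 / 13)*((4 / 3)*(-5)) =-595375 / 16341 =-36.43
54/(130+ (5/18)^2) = 17496/42145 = 0.42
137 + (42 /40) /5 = 13721 /100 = 137.21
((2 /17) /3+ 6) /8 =77 /102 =0.75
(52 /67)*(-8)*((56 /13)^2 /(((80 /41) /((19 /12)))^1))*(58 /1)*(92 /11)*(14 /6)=-45624422144 /431145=-105821.53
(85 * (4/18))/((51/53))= 530/27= 19.63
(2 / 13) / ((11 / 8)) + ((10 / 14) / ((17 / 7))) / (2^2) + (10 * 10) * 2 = 1946603 / 9724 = 200.19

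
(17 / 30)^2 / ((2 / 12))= 1.93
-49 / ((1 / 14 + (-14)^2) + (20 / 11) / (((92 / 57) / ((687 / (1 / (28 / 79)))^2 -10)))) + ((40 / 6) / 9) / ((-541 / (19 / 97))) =-699103638887554 / 699220251860723325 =-0.00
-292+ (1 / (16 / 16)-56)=-347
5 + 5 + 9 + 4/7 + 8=193/7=27.57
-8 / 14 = -4 / 7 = -0.57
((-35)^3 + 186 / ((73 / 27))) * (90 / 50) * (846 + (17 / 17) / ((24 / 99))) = -191269127277 / 2920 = -65503125.78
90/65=18/13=1.38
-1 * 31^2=-961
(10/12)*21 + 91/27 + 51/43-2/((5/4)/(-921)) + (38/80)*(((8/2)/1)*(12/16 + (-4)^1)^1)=69171517/46440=1489.48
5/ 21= 0.24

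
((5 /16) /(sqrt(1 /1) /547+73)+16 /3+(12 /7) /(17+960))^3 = 342873911723853733812712385765875 /2252499538384369606883260760064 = 152.22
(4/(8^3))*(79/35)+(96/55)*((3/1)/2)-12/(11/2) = 22373/49280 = 0.45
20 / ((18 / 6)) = 20 / 3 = 6.67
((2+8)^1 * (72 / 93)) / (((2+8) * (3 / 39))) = 312 / 31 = 10.06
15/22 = 0.68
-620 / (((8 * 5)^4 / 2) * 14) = -31 / 896000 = -0.00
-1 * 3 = -3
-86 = -86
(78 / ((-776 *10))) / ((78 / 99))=-99 / 7760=-0.01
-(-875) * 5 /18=4375 /18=243.06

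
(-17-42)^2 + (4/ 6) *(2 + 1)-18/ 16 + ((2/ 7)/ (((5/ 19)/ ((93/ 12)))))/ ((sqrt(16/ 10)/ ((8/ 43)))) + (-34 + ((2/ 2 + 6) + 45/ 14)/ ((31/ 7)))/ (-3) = 3493.68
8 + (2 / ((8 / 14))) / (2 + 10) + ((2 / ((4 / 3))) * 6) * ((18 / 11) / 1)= 6077 / 264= 23.02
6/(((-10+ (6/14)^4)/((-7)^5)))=242121642/23929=10118.34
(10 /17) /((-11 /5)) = -50 /187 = -0.27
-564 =-564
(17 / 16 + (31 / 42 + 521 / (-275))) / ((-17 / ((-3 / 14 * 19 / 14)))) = -164939 / 102625600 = -0.00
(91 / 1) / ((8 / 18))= 819 / 4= 204.75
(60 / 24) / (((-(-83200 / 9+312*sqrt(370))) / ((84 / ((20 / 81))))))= 413343*sqrt(370) / 77016160+76545 / 481351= 0.26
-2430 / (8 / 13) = -15795 / 4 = -3948.75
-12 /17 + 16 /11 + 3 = 701 /187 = 3.75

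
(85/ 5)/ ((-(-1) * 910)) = 17/ 910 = 0.02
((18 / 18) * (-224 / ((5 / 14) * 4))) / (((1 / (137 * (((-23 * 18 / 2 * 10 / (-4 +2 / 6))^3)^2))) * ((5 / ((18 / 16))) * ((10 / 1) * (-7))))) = 3960050321461435375608000 / 1771561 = 2235345168166061104.08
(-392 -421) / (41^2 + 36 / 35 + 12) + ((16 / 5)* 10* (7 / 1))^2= 2974956761 / 59291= 50175.52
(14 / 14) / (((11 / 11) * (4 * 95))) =1 / 380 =0.00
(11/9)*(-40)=-440/9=-48.89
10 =10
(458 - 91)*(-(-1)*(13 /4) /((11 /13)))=62023 /44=1409.61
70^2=4900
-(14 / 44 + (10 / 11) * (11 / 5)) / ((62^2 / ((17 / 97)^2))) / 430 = -14739 / 342151134160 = -0.00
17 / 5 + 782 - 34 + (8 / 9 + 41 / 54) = 203323 / 270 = 753.05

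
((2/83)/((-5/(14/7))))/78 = -2/16185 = -0.00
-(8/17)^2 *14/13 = -896/3757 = -0.24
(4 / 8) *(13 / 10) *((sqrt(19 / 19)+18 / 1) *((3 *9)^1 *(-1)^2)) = 6669 / 20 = 333.45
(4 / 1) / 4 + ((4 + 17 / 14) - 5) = 17 / 14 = 1.21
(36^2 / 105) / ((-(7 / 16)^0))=-12.34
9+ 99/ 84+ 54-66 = -51/ 28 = -1.82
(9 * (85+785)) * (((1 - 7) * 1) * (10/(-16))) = 58725/2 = 29362.50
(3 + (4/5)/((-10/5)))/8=13/40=0.32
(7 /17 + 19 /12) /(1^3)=407 /204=2.00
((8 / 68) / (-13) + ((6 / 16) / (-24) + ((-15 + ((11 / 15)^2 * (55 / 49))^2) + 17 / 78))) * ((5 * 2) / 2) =-993179109541 / 13753696320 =-72.21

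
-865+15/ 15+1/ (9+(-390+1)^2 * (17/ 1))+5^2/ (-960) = -213377050973/ 246956736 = -864.03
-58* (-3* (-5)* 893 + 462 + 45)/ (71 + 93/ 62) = -55608/ 5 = -11121.60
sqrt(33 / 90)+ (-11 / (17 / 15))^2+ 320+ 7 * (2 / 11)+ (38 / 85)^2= sqrt(330) / 30+ 33035909 / 79475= 416.28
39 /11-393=-4284 /11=-389.45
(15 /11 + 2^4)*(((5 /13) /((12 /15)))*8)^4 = 1193750000 /314171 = 3799.68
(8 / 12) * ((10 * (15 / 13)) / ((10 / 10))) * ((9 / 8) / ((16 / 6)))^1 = 675 / 208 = 3.25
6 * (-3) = -18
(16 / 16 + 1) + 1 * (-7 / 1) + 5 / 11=-50 / 11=-4.55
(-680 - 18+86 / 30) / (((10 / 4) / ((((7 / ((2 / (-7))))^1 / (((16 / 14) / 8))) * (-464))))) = -1659477904 / 75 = -22126372.05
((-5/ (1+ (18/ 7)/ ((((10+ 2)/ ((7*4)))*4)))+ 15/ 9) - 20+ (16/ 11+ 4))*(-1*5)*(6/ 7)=4910/ 77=63.77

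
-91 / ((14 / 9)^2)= -1053 / 28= -37.61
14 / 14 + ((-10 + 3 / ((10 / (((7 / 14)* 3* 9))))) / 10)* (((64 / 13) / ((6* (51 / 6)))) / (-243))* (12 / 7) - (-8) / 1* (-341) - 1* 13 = -216391468 / 78975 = -2740.00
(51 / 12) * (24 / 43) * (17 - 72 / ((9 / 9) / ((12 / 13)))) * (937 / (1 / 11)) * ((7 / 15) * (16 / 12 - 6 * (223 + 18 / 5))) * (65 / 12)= 4151982813.67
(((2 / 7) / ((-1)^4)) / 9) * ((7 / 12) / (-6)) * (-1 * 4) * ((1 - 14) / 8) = -13 / 648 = -0.02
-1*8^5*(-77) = 2523136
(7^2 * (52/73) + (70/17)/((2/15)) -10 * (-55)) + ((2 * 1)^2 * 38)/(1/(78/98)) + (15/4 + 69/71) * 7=13294584071/17269756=769.82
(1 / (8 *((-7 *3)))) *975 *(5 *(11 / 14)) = -17875 / 784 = -22.80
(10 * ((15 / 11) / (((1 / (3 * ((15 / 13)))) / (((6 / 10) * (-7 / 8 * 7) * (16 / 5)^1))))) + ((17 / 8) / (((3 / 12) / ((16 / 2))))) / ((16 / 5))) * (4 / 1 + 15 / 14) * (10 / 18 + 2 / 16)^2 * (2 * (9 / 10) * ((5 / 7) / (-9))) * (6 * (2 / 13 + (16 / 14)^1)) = 8954217895 / 6424704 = 1393.72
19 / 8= 2.38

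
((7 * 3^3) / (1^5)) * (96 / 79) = 18144 / 79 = 229.67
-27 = -27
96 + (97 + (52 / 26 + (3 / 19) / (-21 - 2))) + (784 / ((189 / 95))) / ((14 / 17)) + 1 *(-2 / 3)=7938898 / 11799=672.84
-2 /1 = -2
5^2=25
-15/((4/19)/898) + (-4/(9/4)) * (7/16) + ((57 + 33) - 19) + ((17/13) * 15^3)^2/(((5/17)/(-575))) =-115841825514899/3042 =-38080810491.42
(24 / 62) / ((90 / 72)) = 48 / 155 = 0.31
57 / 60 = 19 / 20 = 0.95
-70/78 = -35/39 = -0.90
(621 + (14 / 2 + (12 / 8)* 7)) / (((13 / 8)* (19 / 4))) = 20432 / 247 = 82.72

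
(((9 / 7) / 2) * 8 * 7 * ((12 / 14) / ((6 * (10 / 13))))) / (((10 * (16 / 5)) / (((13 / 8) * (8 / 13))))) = 117 / 560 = 0.21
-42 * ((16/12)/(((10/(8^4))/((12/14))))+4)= -99144/5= -19828.80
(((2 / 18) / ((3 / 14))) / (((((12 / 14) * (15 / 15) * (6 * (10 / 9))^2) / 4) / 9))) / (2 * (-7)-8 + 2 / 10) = -0.02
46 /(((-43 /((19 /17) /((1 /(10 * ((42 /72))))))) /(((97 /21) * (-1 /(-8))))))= -211945 /52632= -4.03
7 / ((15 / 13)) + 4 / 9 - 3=158 / 45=3.51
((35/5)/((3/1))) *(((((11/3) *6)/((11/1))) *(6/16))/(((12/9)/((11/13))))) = 231/208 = 1.11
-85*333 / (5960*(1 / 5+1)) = -3.96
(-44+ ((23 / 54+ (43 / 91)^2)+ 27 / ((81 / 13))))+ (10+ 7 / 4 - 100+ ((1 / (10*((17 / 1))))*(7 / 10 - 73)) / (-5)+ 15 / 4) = -234581979599 / 1900489500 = -123.43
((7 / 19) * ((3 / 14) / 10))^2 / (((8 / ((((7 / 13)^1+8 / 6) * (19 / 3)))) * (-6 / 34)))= -1241 / 2371200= -0.00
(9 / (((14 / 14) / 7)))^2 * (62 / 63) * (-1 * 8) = -31248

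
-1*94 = -94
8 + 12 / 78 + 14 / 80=4331 / 520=8.33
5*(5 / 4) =25 / 4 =6.25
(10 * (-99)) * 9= -8910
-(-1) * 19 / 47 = 19 / 47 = 0.40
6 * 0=0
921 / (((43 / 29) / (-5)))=-3105.70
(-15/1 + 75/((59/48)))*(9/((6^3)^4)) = 905/4756672512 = 0.00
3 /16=0.19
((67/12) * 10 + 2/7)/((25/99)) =222.23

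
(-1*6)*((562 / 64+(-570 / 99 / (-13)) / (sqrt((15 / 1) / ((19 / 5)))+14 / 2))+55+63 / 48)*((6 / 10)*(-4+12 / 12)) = 861453261 / 1224080 - 855*sqrt(57) / 30602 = 703.54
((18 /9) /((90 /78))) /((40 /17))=221 /300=0.74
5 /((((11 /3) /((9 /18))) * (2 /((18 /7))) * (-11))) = -135 /1694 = -0.08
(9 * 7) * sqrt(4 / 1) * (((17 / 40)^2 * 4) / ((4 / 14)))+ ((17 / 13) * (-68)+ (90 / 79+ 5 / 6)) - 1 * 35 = 242378569 / 1232400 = 196.67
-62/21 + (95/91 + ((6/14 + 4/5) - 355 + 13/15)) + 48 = -27920/91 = -306.81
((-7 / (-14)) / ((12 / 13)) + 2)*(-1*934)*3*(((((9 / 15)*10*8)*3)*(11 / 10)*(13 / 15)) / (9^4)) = -8147282 / 54675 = -149.01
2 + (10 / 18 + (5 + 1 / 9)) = 23 / 3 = 7.67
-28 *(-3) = 84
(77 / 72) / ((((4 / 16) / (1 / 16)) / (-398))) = -15323 / 144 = -106.41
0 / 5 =0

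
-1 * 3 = -3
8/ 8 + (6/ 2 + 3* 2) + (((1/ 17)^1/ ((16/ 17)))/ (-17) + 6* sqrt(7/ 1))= 2719/ 272 + 6* sqrt(7)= 25.87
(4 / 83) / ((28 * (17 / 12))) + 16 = 158044 / 9877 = 16.00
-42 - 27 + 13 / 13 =-68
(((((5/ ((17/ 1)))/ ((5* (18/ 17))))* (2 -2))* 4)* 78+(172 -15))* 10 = 1570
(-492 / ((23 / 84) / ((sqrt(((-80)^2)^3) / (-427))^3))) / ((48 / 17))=280649269248000000000 / 255807587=1097110811056.59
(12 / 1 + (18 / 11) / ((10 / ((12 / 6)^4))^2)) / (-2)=-2226 / 275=-8.09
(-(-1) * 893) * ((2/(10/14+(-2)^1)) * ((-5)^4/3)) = -7813750/27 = -289398.15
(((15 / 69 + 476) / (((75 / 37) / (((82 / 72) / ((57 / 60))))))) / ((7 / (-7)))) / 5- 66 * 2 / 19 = -2073889 / 32775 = -63.28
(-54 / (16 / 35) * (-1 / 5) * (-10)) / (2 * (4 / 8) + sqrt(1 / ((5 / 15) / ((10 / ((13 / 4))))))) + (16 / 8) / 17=209701 / 7276- 945 * sqrt(390) / 214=-58.39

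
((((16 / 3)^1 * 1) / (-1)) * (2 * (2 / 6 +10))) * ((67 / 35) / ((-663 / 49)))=465248 / 29835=15.59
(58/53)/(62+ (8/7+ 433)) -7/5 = -1286453/920345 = -1.40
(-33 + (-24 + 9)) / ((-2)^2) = -12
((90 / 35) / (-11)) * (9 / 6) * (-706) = 19062 / 77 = 247.56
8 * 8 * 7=448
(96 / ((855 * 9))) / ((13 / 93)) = 992 / 11115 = 0.09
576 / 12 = 48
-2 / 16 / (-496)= 1 / 3968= 0.00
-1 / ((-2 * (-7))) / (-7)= 1 / 98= 0.01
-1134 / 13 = -87.23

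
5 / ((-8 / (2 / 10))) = -1 / 8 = -0.12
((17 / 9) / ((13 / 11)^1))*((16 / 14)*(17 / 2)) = 12716 / 819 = 15.53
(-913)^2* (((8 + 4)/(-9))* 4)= -13337104/3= -4445701.33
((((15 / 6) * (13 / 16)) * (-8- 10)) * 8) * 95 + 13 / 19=-1055899 / 38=-27786.82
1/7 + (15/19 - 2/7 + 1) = 1.65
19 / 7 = 2.71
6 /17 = 0.35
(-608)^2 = 369664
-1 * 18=-18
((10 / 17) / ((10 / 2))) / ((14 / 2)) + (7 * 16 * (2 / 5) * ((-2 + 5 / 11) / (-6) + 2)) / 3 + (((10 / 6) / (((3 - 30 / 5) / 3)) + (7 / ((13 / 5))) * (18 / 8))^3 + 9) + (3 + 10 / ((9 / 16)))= 3681698854853 / 24847542720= 148.17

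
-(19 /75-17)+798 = 61106 /75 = 814.75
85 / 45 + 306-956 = -5833 / 9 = -648.11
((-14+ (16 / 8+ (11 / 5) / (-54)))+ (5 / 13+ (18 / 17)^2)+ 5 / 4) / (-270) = 18837259 / 547770600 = 0.03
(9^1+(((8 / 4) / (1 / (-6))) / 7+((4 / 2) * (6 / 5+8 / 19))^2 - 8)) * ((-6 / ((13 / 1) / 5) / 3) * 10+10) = 3713538 / 164255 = 22.61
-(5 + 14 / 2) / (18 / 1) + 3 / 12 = -5 / 12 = -0.42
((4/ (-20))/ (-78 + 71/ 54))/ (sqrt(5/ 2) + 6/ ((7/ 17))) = 77112/ 425756915- 2646 * sqrt(10)/ 425756915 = 0.00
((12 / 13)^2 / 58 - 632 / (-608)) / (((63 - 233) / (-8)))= 392651 / 7915115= 0.05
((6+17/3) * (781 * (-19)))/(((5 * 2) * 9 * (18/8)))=-207746/243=-854.92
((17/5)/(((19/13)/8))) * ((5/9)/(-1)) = -1768/171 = -10.34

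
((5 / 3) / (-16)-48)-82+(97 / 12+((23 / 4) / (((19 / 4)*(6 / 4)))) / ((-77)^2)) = -219932057 / 1802416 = -122.02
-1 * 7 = -7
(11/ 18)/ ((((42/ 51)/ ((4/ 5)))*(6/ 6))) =187/ 315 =0.59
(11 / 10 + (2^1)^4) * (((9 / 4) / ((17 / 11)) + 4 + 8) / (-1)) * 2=-31293 / 68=-460.19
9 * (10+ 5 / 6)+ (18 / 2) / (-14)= 678 / 7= 96.86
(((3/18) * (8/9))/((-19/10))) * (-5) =200/513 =0.39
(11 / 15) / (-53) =-11 / 795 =-0.01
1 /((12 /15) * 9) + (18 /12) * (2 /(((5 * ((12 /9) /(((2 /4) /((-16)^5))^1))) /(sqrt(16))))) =13107119 /94371840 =0.14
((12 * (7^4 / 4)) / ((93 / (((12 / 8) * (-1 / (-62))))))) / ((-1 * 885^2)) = -2401 / 1003572300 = -0.00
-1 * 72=-72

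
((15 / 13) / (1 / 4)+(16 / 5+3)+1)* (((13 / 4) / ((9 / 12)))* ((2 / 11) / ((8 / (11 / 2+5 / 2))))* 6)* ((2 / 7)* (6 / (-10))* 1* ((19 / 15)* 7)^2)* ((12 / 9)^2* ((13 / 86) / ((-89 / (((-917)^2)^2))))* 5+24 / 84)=8036042156518.42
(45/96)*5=75/32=2.34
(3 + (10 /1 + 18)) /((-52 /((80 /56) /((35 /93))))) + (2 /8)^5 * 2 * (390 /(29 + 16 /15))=-2.24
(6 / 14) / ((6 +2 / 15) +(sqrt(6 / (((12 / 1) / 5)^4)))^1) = 1589760 / 22641857 -45000*sqrt(6) / 22641857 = 0.07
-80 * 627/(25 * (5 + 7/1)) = -836/5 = -167.20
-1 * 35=-35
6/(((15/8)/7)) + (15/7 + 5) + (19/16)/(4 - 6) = 32423/1120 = 28.95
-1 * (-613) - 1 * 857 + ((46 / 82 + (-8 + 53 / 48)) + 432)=357517 / 1968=181.67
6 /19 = 0.32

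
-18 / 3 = -6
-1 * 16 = -16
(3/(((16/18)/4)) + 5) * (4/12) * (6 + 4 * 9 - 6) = 222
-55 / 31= -1.77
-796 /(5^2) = -796 /25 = -31.84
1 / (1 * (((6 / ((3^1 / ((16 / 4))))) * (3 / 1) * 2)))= 0.02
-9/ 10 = -0.90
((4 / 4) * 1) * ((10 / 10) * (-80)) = -80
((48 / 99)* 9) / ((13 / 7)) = 336 / 143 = 2.35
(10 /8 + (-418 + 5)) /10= -1647 /40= -41.18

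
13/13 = 1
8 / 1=8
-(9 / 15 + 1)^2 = -64 / 25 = -2.56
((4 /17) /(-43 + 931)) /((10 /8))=2 /9435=0.00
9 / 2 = 4.50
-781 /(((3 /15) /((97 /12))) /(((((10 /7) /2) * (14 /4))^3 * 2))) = -47348125 /48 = -986419.27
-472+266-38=-244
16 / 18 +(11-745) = -733.11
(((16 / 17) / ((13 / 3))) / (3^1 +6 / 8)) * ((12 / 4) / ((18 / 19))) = 608 / 3315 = 0.18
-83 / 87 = -0.95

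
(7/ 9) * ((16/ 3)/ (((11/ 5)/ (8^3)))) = 286720/ 297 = 965.39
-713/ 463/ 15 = -713/ 6945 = -0.10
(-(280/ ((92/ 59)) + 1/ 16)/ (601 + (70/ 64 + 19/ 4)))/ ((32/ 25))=-1652575/ 7146192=-0.23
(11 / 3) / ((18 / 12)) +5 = 67 / 9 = 7.44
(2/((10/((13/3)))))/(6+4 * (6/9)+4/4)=13/145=0.09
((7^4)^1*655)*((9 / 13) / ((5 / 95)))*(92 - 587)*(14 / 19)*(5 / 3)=-163477487250 / 13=-12575191326.92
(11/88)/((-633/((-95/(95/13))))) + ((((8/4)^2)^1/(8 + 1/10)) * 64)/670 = 455645/9160776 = 0.05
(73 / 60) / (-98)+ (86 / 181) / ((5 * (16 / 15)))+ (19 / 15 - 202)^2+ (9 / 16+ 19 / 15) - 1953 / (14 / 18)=37784.78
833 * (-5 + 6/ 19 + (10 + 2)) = 115787/ 19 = 6094.05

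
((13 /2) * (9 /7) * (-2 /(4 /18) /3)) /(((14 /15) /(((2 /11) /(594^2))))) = -65 /4695768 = -0.00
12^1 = 12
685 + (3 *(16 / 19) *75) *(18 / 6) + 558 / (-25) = 584773 / 475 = 1231.10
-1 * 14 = -14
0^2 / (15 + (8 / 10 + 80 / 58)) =0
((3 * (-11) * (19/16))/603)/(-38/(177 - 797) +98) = -32395/48881592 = -0.00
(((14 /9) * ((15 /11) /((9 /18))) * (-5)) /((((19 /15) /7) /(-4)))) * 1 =98000 /209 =468.90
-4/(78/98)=-196/39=-5.03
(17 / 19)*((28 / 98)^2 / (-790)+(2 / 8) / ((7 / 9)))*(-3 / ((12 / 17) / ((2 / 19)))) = -7189453 / 55897240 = -0.13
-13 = -13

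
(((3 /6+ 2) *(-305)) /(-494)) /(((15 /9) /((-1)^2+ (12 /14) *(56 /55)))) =18849 /10868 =1.73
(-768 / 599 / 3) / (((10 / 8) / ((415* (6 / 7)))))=-509952 / 4193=-121.62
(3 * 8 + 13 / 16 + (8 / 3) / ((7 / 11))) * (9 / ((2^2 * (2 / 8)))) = 29235 / 112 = 261.03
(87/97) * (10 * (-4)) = -3480/97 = -35.88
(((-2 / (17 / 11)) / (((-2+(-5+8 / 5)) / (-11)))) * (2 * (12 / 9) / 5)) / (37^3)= -1936 / 69749181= -0.00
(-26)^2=676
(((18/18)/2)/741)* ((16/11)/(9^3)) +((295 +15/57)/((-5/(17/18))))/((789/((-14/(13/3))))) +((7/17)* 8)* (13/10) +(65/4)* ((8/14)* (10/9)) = 13787934303256/929846232315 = 14.83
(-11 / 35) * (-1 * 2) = 22 / 35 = 0.63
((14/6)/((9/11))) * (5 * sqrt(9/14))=55 * sqrt(14)/18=11.43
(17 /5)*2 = 6.80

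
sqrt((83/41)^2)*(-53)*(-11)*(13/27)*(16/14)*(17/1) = 85551752/7749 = 11040.36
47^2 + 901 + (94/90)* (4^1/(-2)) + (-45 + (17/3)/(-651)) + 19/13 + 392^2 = 19895882161/126945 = 156728.36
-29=-29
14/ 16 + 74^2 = 43815/ 8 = 5476.88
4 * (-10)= -40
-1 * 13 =-13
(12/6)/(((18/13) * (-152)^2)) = 13/207936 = 0.00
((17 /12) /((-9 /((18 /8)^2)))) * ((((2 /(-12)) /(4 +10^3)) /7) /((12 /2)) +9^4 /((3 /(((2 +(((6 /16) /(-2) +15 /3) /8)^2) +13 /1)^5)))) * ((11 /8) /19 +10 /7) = -948283224279428461267244532354138181795 /423754491680049240261770870784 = -2237812797.03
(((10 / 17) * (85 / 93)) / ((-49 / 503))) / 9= -25150 / 41013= -0.61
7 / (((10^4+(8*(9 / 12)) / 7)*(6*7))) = 7 / 420036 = 0.00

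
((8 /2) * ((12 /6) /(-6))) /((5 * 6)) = -0.04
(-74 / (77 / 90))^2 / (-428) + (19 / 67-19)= -1538497662 / 42505001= -36.20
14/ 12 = 7/ 6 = 1.17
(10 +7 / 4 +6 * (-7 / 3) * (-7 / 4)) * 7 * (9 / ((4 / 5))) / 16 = 45675 / 256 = 178.42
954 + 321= 1275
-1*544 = -544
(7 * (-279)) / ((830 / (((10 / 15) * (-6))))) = 3906 / 415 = 9.41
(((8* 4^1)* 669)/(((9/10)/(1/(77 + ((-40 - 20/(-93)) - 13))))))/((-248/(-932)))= 2078360/563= 3691.58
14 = 14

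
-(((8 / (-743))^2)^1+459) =-253390555 / 552049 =-459.00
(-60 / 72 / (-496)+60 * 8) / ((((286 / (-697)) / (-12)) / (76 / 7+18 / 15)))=42016600699 / 248248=169252.52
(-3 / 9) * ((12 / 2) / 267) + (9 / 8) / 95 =883 / 202920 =0.00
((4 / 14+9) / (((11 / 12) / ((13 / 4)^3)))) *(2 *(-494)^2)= 26137170735 / 154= 169721887.89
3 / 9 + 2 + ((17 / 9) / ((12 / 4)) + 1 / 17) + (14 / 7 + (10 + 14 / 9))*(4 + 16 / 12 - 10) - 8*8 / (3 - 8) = -108869 / 2295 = -47.44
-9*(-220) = 1980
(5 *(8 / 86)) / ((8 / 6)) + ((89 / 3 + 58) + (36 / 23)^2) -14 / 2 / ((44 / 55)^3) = 335389925 / 4367424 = 76.79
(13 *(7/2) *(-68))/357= -26/3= -8.67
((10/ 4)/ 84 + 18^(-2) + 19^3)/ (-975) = -31112573/ 4422600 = -7.03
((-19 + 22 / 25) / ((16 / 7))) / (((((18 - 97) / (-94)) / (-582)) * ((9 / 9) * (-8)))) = -43369767 / 63200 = -686.23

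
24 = 24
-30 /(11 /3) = -90 /11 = -8.18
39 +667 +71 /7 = 716.14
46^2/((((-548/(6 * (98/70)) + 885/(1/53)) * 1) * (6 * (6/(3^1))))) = 3703/983635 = 0.00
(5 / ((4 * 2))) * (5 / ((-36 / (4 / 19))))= -25 / 1368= -0.02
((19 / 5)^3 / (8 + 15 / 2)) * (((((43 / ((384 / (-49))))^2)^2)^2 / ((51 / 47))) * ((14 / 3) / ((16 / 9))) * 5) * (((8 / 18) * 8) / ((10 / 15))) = 876542515238958120577267899655811 / 4671557322233614014873600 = 187633899.10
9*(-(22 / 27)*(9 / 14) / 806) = -33 / 5642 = -0.01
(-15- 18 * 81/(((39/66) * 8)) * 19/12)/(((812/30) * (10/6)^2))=-1413369/211120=-6.69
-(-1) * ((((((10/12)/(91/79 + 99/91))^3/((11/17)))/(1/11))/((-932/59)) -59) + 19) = -33664368856721581715/840444676068208896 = -40.06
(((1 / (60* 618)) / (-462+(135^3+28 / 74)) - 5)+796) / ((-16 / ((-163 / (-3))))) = -435136337374579831 / 161995332412800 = -2686.10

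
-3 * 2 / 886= -3 / 443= -0.01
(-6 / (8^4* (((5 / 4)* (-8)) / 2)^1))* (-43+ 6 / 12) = -51 / 4096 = -0.01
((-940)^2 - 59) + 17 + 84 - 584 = 883058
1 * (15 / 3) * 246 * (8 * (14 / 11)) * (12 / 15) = 110208 / 11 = 10018.91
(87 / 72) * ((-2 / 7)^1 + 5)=319 / 56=5.70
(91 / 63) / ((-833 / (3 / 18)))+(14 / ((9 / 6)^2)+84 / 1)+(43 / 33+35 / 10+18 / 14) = 23827358 / 247401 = 96.31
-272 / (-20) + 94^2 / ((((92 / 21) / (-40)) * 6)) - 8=-1545656 / 115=-13440.49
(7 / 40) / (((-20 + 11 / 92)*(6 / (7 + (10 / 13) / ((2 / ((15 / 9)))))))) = -0.01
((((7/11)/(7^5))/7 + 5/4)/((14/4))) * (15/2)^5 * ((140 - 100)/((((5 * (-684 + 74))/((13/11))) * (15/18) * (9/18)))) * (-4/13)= 84234947625/868367269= 97.00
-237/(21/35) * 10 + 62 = -3888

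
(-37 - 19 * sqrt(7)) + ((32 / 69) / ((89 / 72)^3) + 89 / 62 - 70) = -105875667071 / 1005285794 - 19 * sqrt(7) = -155.59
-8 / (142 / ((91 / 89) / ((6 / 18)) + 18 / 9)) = -1804 / 6319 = -0.29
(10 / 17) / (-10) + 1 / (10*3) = -13 / 510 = -0.03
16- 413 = -397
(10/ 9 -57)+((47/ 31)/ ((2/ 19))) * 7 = 25073/ 558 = 44.93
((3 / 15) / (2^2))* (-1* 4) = -1 / 5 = -0.20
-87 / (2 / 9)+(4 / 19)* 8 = -14813 / 38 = -389.82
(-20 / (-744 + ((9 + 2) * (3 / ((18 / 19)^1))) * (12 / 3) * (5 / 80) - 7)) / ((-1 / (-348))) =33408 / 3563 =9.38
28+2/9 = 254/9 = 28.22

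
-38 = -38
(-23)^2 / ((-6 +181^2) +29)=529 / 32784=0.02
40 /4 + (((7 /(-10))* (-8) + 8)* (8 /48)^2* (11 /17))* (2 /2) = 461 /45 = 10.24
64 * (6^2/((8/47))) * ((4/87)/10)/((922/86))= 388032/66845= 5.80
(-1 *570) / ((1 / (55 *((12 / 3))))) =-125400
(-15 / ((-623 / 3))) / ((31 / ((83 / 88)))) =3735 / 1699544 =0.00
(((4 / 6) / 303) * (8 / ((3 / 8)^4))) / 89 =65536 / 6552981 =0.01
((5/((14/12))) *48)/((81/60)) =3200/21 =152.38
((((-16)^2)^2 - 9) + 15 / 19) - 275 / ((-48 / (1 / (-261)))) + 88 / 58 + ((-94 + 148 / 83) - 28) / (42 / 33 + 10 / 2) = 29768000712547 / 454403088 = 65510.12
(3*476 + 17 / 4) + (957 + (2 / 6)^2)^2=297268033 / 324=917493.93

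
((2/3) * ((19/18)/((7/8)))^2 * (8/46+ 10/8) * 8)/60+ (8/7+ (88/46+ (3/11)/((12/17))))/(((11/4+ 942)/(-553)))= -312613917811/170761918635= -1.83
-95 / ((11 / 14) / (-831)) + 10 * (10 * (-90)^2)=10015230 / 11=910475.45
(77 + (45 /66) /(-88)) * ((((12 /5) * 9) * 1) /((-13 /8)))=-8049078 /7865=-1023.40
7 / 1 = 7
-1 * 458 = -458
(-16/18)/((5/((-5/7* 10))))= 80/63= 1.27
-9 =-9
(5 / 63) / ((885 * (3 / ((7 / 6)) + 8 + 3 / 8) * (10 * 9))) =4 / 43942905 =0.00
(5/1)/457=5/457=0.01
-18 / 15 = -6 / 5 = -1.20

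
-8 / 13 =-0.62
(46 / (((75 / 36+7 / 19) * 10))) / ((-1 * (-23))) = 228 / 2795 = 0.08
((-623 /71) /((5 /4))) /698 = -1246 /123895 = -0.01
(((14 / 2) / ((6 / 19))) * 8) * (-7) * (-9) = 11172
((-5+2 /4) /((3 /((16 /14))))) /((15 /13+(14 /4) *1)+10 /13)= -104 /329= -0.32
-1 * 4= -4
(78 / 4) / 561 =13 / 374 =0.03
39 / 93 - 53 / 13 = -1474 / 403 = -3.66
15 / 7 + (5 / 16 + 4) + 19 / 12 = 2701 / 336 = 8.04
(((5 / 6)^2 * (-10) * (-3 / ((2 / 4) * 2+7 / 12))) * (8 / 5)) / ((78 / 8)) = 1600 / 741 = 2.16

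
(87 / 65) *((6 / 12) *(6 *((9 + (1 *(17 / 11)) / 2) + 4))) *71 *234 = 918800.67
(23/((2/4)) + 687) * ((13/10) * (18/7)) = 85761/35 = 2450.31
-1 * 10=-10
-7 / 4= -1.75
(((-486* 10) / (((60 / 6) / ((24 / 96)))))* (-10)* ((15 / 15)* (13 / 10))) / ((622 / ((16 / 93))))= 4212 / 9641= 0.44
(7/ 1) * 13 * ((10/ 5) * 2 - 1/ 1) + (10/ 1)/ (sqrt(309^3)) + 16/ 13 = 10 * sqrt(309)/ 95481 + 3565/ 13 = 274.23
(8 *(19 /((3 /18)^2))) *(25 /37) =136800 /37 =3697.30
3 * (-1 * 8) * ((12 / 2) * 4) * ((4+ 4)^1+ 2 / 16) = -4680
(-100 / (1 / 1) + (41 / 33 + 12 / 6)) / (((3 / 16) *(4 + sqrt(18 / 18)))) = -51088 / 495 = -103.21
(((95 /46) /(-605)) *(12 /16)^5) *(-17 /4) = 78489 /22798336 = 0.00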